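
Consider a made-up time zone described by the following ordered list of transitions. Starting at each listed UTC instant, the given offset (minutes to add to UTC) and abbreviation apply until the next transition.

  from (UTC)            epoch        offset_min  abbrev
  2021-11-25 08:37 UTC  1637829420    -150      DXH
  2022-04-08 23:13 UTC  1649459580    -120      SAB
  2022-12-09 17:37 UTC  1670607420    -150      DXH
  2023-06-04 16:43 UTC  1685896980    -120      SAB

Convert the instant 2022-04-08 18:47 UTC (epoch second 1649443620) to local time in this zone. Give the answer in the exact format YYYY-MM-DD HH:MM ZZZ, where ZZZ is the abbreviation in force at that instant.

Query: 2022-04-08 18:47 UTC
Rule 1/4 (DXH, -02:30): 2021-11-25 08:37 UTC ≤ query < 2022-04-08 23:13 UTC
18·60 + 47 - 150 = 977 min
977 = 0·1440 + 977; 977 = 16·60 + 17 → 16:17, same day
→ 2022-04-08 16:17 DXH

2022-04-08 16:17 DXH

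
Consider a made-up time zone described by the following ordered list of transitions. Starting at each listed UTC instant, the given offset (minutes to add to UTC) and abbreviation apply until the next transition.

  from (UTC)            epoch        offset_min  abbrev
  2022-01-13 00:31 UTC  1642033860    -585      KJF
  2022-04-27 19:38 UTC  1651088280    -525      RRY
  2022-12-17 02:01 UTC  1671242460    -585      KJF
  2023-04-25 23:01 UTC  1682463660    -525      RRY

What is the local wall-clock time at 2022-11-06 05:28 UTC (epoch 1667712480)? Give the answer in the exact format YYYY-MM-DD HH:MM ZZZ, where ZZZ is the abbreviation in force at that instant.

Query: 2022-11-06 05:28 UTC
Rule 2/4 (RRY, -08:45): 2022-04-27 19:38 UTC ≤ query < 2022-12-17 02:01 UTC
5·60 + 28 - 525 = -197 min
-197 = -1·1440 + 1243; 1243 = 20·60 + 43 → 20:43, 2022-11-06 - 1 day = 2022-11-05
→ 2022-11-05 20:43 RRY

2022-11-05 20:43 RRY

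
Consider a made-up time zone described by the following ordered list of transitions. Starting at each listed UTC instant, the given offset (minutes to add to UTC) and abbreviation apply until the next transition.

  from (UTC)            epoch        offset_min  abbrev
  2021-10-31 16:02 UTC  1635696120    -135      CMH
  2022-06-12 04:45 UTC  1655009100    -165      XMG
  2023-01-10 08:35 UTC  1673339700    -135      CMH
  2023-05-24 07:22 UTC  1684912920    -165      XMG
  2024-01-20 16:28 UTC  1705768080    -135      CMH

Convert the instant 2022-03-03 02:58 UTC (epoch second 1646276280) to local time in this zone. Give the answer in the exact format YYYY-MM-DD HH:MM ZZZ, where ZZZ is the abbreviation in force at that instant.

Query: 2022-03-03 02:58 UTC
Rule 1/5 (CMH, -02:15): 2021-10-31 16:02 UTC ≤ query < 2022-06-12 04:45 UTC
2·60 + 58 - 135 = 43 min
43 = 0·1440 + 43; 43 = 0·60 + 43 → 00:43, same day
→ 2022-03-03 00:43 CMH

2022-03-03 00:43 CMH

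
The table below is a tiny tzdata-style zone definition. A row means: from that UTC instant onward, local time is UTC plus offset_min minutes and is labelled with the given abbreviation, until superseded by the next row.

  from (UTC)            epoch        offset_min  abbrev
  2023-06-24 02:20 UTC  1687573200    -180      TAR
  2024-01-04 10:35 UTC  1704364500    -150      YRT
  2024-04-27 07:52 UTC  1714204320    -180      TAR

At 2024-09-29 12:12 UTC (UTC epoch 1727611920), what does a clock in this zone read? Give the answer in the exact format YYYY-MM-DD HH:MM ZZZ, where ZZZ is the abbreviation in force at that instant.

2024-09-29 09:12 TAR

Query: 2024-09-29 12:12 UTC
Rule 3/3 (TAR, -03:00): 2024-04-27 07:52 UTC ≤ query < +∞
12·60 + 12 - 180 = 552 min
552 = 0·1440 + 552; 552 = 9·60 + 12 → 09:12, same day
→ 2024-09-29 09:12 TAR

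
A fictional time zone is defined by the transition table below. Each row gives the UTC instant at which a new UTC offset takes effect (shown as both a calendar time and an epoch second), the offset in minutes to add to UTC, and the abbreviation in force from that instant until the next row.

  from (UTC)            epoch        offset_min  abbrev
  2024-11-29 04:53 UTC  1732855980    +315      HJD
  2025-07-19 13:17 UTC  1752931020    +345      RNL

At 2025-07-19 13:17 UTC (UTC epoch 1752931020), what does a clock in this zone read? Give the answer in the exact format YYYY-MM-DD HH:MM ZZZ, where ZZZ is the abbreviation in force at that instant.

Query: 2025-07-19 13:17 UTC
Rule 2/2 (RNL, +05:45): 2025-07-19 13:17 UTC ≤ query < +∞
13·60 + 17 + 345 = 1142 min
1142 = 0·1440 + 1142; 1142 = 19·60 + 2 → 19:02, same day
→ 2025-07-19 19:02 RNL

2025-07-19 19:02 RNL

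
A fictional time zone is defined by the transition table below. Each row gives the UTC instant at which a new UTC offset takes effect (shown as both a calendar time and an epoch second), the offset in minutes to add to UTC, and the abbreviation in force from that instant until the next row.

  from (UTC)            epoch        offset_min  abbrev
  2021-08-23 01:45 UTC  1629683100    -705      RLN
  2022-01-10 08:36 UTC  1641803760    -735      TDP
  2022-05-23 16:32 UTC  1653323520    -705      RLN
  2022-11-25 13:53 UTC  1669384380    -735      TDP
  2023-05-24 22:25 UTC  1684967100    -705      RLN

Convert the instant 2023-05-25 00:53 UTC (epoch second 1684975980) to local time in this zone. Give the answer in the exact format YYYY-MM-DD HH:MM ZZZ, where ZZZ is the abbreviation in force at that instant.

Query: 2023-05-25 00:53 UTC
Rule 5/5 (RLN, -11:45): 2023-05-24 22:25 UTC ≤ query < +∞
0·60 + 53 - 705 = -652 min
-652 = -1·1440 + 788; 788 = 13·60 + 8 → 13:08, 2023-05-25 - 1 day = 2023-05-24
→ 2023-05-24 13:08 RLN

2023-05-24 13:08 RLN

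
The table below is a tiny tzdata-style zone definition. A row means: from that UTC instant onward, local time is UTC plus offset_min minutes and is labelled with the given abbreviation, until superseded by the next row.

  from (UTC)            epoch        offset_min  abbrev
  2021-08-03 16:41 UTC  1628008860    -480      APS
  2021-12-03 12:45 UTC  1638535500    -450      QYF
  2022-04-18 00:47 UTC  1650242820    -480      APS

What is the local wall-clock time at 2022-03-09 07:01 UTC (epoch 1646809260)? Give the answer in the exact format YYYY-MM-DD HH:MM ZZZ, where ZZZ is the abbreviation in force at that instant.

Query: 2022-03-09 07:01 UTC
Rule 2/3 (QYF, -07:30): 2021-12-03 12:45 UTC ≤ query < 2022-04-18 00:47 UTC
7·60 + 1 - 450 = -29 min
-29 = -1·1440 + 1411; 1411 = 23·60 + 31 → 23:31, 2022-03-09 - 1 day = 2022-03-08
→ 2022-03-08 23:31 QYF

2022-03-08 23:31 QYF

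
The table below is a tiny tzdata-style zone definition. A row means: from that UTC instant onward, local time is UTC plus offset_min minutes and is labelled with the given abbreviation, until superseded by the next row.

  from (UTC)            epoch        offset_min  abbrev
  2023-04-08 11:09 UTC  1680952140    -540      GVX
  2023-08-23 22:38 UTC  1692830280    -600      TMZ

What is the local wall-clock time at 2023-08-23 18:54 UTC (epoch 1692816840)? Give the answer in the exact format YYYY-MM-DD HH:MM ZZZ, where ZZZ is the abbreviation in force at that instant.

2023-08-23 09:54 GVX

Query: 2023-08-23 18:54 UTC
Rule 1/2 (GVX, -09:00): 2023-04-08 11:09 UTC ≤ query < 2023-08-23 22:38 UTC
18·60 + 54 - 540 = 594 min
594 = 0·1440 + 594; 594 = 9·60 + 54 → 09:54, same day
→ 2023-08-23 09:54 GVX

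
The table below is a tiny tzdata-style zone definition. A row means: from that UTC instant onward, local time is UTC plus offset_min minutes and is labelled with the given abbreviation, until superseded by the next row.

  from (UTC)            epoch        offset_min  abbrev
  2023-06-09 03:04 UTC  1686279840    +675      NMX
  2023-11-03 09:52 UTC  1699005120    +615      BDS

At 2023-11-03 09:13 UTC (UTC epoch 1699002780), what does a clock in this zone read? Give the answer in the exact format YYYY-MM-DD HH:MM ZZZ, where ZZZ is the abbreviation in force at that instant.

2023-11-03 20:28 NMX

Query: 2023-11-03 09:13 UTC
Rule 1/2 (NMX, +11:15): 2023-06-09 03:04 UTC ≤ query < 2023-11-03 09:52 UTC
9·60 + 13 + 675 = 1228 min
1228 = 0·1440 + 1228; 1228 = 20·60 + 28 → 20:28, same day
→ 2023-11-03 20:28 NMX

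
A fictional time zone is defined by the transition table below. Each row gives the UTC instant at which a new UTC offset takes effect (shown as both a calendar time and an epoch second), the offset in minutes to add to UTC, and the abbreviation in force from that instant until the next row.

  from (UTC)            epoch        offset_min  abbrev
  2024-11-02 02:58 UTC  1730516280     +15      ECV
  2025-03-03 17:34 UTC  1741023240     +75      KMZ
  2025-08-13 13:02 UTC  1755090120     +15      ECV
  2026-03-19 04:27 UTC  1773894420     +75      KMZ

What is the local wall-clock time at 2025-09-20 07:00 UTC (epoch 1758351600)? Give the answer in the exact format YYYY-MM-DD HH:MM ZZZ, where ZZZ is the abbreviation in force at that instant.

Query: 2025-09-20 07:00 UTC
Rule 3/4 (ECV, +00:15): 2025-08-13 13:02 UTC ≤ query < 2026-03-19 04:27 UTC
7·60 + 0 + 15 = 435 min
435 = 0·1440 + 435; 435 = 7·60 + 15 → 07:15, same day
→ 2025-09-20 07:15 ECV

2025-09-20 07:15 ECV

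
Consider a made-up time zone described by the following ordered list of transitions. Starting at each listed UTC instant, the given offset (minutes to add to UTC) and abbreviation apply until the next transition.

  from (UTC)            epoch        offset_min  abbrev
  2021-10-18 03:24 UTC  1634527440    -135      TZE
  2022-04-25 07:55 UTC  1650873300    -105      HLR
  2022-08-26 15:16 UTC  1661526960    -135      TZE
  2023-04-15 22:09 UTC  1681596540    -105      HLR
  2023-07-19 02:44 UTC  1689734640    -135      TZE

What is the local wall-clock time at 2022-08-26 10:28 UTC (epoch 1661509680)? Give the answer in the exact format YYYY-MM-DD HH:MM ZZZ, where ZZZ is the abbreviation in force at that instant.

2022-08-26 08:43 HLR

Query: 2022-08-26 10:28 UTC
Rule 2/5 (HLR, -01:45): 2022-04-25 07:55 UTC ≤ query < 2022-08-26 15:16 UTC
10·60 + 28 - 105 = 523 min
523 = 0·1440 + 523; 523 = 8·60 + 43 → 08:43, same day
→ 2022-08-26 08:43 HLR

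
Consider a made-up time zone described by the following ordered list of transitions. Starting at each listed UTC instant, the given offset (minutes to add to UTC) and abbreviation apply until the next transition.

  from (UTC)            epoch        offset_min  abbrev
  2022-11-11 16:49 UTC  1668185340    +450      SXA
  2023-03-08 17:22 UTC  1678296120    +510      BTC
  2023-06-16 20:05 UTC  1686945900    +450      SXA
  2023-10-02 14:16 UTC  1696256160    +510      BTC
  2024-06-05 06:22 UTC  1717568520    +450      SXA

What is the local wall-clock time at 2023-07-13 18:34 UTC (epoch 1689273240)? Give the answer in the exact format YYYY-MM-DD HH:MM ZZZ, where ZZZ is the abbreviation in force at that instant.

Query: 2023-07-13 18:34 UTC
Rule 3/5 (SXA, +07:30): 2023-06-16 20:05 UTC ≤ query < 2023-10-02 14:16 UTC
18·60 + 34 + 450 = 1564 min
1564 = 1·1440 + 124; 124 = 2·60 + 4 → 02:04, 2023-07-13 + 1 day = 2023-07-14
→ 2023-07-14 02:04 SXA

2023-07-14 02:04 SXA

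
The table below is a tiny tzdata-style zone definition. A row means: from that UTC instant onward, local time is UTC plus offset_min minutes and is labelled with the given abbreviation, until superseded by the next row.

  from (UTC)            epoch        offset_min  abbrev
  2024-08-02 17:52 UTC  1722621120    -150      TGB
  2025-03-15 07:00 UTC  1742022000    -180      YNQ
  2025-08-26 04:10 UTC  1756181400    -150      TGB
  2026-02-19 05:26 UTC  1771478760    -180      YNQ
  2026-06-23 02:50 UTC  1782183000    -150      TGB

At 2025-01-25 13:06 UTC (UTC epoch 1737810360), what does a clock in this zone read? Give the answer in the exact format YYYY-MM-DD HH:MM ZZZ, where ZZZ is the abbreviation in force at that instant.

Query: 2025-01-25 13:06 UTC
Rule 1/5 (TGB, -02:30): 2024-08-02 17:52 UTC ≤ query < 2025-03-15 07:00 UTC
13·60 + 6 - 150 = 636 min
636 = 0·1440 + 636; 636 = 10·60 + 36 → 10:36, same day
→ 2025-01-25 10:36 TGB

2025-01-25 10:36 TGB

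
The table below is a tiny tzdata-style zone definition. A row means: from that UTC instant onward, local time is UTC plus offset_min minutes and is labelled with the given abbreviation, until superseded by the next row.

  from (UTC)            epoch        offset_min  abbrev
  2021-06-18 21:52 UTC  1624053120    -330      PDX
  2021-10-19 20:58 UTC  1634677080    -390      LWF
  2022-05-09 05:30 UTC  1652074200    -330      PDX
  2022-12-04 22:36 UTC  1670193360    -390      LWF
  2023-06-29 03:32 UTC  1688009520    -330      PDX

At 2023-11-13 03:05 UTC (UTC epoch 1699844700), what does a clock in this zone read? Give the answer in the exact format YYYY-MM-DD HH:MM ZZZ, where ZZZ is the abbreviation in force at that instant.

2023-11-12 21:35 PDX

Query: 2023-11-13 03:05 UTC
Rule 5/5 (PDX, -05:30): 2023-06-29 03:32 UTC ≤ query < +∞
3·60 + 5 - 330 = -145 min
-145 = -1·1440 + 1295; 1295 = 21·60 + 35 → 21:35, 2023-11-13 - 1 day = 2023-11-12
→ 2023-11-12 21:35 PDX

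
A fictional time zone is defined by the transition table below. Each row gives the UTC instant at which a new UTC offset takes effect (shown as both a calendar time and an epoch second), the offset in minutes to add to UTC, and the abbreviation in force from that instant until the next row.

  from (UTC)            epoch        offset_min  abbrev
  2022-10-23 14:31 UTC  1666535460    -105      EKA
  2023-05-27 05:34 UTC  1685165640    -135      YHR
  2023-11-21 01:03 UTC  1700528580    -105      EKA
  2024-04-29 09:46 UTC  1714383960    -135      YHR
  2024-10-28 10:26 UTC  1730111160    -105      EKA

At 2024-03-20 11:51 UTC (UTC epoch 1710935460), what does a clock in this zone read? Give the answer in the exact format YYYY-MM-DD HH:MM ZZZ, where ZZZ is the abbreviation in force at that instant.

2024-03-20 10:06 EKA

Query: 2024-03-20 11:51 UTC
Rule 3/5 (EKA, -01:45): 2023-11-21 01:03 UTC ≤ query < 2024-04-29 09:46 UTC
11·60 + 51 - 105 = 606 min
606 = 0·1440 + 606; 606 = 10·60 + 6 → 10:06, same day
→ 2024-03-20 10:06 EKA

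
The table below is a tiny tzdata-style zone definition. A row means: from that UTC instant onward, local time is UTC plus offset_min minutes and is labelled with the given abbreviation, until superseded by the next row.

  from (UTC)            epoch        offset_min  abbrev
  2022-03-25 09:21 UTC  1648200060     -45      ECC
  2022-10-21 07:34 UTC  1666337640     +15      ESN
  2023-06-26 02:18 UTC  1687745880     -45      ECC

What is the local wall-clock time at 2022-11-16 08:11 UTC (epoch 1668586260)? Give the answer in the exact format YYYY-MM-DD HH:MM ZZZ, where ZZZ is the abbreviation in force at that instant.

Query: 2022-11-16 08:11 UTC
Rule 2/3 (ESN, +00:15): 2022-10-21 07:34 UTC ≤ query < 2023-06-26 02:18 UTC
8·60 + 11 + 15 = 506 min
506 = 0·1440 + 506; 506 = 8·60 + 26 → 08:26, same day
→ 2022-11-16 08:26 ESN

2022-11-16 08:26 ESN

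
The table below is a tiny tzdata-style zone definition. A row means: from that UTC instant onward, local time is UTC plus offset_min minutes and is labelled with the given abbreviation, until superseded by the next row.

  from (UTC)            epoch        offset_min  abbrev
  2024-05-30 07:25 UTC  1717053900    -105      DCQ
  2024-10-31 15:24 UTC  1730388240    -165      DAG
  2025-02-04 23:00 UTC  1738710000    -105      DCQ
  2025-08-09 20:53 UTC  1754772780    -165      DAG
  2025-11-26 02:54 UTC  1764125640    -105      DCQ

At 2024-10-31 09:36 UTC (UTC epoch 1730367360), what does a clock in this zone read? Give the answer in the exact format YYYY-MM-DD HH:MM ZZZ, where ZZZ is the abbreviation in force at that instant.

2024-10-31 07:51 DCQ

Query: 2024-10-31 09:36 UTC
Rule 1/5 (DCQ, -01:45): 2024-05-30 07:25 UTC ≤ query < 2024-10-31 15:24 UTC
9·60 + 36 - 105 = 471 min
471 = 0·1440 + 471; 471 = 7·60 + 51 → 07:51, same day
→ 2024-10-31 07:51 DCQ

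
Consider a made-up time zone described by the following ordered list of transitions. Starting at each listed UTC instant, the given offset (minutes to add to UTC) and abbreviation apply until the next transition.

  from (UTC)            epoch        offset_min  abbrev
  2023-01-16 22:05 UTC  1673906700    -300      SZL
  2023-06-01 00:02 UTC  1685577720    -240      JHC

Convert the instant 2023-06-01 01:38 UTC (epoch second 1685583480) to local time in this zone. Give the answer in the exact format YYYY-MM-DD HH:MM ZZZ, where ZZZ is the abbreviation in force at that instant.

Query: 2023-06-01 01:38 UTC
Rule 2/2 (JHC, -04:00): 2023-06-01 00:02 UTC ≤ query < +∞
1·60 + 38 - 240 = -142 min
-142 = -1·1440 + 1298; 1298 = 21·60 + 38 → 21:38, 2023-06-01 - 1 day = 2023-05-31
→ 2023-05-31 21:38 JHC

2023-05-31 21:38 JHC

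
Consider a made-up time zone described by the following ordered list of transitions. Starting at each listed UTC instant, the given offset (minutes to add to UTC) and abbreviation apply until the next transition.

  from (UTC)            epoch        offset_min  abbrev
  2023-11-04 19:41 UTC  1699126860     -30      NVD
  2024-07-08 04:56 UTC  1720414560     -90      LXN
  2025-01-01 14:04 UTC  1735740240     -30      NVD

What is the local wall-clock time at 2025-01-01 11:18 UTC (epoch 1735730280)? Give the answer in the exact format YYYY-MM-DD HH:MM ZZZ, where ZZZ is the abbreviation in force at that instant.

Query: 2025-01-01 11:18 UTC
Rule 2/3 (LXN, -01:30): 2024-07-08 04:56 UTC ≤ query < 2025-01-01 14:04 UTC
11·60 + 18 - 90 = 588 min
588 = 0·1440 + 588; 588 = 9·60 + 48 → 09:48, same day
→ 2025-01-01 09:48 LXN

2025-01-01 09:48 LXN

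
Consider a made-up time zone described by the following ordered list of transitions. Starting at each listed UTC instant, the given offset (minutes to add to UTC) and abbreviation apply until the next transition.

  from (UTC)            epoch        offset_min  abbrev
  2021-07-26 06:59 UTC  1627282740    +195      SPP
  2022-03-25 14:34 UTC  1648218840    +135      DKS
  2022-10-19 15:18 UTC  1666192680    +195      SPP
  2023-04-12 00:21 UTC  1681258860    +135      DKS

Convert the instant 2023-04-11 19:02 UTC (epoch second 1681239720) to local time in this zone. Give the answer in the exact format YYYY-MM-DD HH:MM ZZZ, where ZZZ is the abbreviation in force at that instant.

2023-04-11 22:17 SPP

Query: 2023-04-11 19:02 UTC
Rule 3/4 (SPP, +03:15): 2022-10-19 15:18 UTC ≤ query < 2023-04-12 00:21 UTC
19·60 + 2 + 195 = 1337 min
1337 = 0·1440 + 1337; 1337 = 22·60 + 17 → 22:17, same day
→ 2023-04-11 22:17 SPP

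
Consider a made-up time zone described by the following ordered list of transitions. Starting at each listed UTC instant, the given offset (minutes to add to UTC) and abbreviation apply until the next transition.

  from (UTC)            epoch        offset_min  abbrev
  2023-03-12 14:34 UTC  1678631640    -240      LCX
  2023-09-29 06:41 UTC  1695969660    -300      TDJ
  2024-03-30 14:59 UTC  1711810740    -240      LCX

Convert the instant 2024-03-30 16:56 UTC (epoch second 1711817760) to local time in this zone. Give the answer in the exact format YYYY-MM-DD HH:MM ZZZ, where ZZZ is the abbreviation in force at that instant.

Query: 2024-03-30 16:56 UTC
Rule 3/3 (LCX, -04:00): 2024-03-30 14:59 UTC ≤ query < +∞
16·60 + 56 - 240 = 776 min
776 = 0·1440 + 776; 776 = 12·60 + 56 → 12:56, same day
→ 2024-03-30 12:56 LCX

2024-03-30 12:56 LCX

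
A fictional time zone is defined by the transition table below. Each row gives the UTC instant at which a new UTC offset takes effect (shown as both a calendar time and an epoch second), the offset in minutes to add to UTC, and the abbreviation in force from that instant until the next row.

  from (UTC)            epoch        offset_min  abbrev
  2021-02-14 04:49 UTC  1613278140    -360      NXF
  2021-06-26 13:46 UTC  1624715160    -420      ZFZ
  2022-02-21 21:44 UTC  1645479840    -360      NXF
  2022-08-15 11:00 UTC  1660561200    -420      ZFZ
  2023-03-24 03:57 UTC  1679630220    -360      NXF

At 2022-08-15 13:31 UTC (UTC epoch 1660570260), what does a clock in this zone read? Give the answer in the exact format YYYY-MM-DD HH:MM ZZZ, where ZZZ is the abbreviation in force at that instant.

Query: 2022-08-15 13:31 UTC
Rule 4/5 (ZFZ, -07:00): 2022-08-15 11:00 UTC ≤ query < 2023-03-24 03:57 UTC
13·60 + 31 - 420 = 391 min
391 = 0·1440 + 391; 391 = 6·60 + 31 → 06:31, same day
→ 2022-08-15 06:31 ZFZ

2022-08-15 06:31 ZFZ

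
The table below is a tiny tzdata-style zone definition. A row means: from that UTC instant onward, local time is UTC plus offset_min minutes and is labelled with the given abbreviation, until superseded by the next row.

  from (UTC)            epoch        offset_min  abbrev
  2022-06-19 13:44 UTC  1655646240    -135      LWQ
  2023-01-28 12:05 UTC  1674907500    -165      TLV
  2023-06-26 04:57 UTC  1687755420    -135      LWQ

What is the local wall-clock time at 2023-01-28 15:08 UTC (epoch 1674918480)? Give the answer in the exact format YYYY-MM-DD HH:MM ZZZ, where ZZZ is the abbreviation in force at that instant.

2023-01-28 12:23 TLV

Query: 2023-01-28 15:08 UTC
Rule 2/3 (TLV, -02:45): 2023-01-28 12:05 UTC ≤ query < 2023-06-26 04:57 UTC
15·60 + 8 - 165 = 743 min
743 = 0·1440 + 743; 743 = 12·60 + 23 → 12:23, same day
→ 2023-01-28 12:23 TLV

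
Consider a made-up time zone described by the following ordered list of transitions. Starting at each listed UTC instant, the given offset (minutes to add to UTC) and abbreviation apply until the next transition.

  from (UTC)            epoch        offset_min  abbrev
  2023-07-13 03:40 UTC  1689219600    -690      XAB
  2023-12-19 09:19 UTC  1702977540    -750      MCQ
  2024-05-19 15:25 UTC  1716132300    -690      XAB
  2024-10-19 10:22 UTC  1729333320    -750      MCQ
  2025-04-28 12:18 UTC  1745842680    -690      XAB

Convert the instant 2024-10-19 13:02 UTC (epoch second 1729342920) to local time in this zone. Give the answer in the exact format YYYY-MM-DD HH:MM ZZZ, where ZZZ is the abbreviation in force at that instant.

Query: 2024-10-19 13:02 UTC
Rule 4/5 (MCQ, -12:30): 2024-10-19 10:22 UTC ≤ query < 2025-04-28 12:18 UTC
13·60 + 2 - 750 = 32 min
32 = 0·1440 + 32; 32 = 0·60 + 32 → 00:32, same day
→ 2024-10-19 00:32 MCQ

2024-10-19 00:32 MCQ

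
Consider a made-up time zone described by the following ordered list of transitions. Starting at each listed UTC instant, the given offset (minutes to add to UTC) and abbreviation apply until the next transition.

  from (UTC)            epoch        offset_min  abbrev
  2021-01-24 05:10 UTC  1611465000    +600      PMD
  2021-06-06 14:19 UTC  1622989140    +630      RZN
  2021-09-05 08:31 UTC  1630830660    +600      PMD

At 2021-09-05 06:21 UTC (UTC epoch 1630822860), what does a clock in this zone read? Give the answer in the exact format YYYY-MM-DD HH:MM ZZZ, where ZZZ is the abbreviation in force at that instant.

2021-09-05 16:51 RZN

Query: 2021-09-05 06:21 UTC
Rule 2/3 (RZN, +10:30): 2021-06-06 14:19 UTC ≤ query < 2021-09-05 08:31 UTC
6·60 + 21 + 630 = 1011 min
1011 = 0·1440 + 1011; 1011 = 16·60 + 51 → 16:51, same day
→ 2021-09-05 16:51 RZN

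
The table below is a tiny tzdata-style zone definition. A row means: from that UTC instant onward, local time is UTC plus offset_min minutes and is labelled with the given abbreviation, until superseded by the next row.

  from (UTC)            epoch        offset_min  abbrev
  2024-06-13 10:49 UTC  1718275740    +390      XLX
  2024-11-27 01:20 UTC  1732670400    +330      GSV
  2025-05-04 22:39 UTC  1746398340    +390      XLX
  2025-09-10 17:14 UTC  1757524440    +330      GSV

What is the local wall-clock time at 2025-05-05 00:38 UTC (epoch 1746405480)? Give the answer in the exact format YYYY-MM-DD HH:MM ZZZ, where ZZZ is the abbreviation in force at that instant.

Query: 2025-05-05 00:38 UTC
Rule 3/4 (XLX, +06:30): 2025-05-04 22:39 UTC ≤ query < 2025-09-10 17:14 UTC
0·60 + 38 + 390 = 428 min
428 = 0·1440 + 428; 428 = 7·60 + 8 → 07:08, same day
→ 2025-05-05 07:08 XLX

2025-05-05 07:08 XLX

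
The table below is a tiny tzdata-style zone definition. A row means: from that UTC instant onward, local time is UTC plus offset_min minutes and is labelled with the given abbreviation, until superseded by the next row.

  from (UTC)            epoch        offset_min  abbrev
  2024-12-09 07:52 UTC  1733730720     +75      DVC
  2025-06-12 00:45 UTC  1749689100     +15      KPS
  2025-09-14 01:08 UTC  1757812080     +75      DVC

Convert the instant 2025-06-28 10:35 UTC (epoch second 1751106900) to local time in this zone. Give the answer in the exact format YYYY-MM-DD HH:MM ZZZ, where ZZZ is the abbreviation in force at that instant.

Query: 2025-06-28 10:35 UTC
Rule 2/3 (KPS, +00:15): 2025-06-12 00:45 UTC ≤ query < 2025-09-14 01:08 UTC
10·60 + 35 + 15 = 650 min
650 = 0·1440 + 650; 650 = 10·60 + 50 → 10:50, same day
→ 2025-06-28 10:50 KPS

2025-06-28 10:50 KPS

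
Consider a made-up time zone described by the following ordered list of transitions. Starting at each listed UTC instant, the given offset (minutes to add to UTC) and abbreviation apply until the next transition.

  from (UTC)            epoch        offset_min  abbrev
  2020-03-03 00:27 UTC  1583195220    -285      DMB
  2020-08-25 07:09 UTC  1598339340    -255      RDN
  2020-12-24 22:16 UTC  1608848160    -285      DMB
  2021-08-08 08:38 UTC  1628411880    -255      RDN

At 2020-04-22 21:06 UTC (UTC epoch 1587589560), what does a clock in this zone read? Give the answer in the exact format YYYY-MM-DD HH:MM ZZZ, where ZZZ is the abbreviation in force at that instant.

Query: 2020-04-22 21:06 UTC
Rule 1/4 (DMB, -04:45): 2020-03-03 00:27 UTC ≤ query < 2020-08-25 07:09 UTC
21·60 + 6 - 285 = 981 min
981 = 0·1440 + 981; 981 = 16·60 + 21 → 16:21, same day
→ 2020-04-22 16:21 DMB

2020-04-22 16:21 DMB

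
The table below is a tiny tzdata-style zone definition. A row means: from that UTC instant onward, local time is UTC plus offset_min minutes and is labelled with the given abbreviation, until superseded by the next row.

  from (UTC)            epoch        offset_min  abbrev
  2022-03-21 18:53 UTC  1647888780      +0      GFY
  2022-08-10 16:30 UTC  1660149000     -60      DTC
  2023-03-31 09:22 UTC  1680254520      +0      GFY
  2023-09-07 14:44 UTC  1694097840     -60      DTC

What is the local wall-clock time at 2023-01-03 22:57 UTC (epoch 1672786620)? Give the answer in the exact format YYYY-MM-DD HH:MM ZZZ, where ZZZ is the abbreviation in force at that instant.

2023-01-03 21:57 DTC

Query: 2023-01-03 22:57 UTC
Rule 2/4 (DTC, -01:00): 2022-08-10 16:30 UTC ≤ query < 2023-03-31 09:22 UTC
22·60 + 57 - 60 = 1317 min
1317 = 0·1440 + 1317; 1317 = 21·60 + 57 → 21:57, same day
→ 2023-01-03 21:57 DTC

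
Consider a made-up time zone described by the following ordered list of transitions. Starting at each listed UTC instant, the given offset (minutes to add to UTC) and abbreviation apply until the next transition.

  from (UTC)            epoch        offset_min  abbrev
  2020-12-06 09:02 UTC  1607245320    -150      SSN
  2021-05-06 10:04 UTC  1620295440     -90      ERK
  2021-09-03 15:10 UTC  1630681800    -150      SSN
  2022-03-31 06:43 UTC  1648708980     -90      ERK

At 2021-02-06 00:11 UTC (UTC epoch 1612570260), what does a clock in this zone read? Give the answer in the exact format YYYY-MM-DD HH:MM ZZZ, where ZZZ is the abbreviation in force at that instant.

Query: 2021-02-06 00:11 UTC
Rule 1/4 (SSN, -02:30): 2020-12-06 09:02 UTC ≤ query < 2021-05-06 10:04 UTC
0·60 + 11 - 150 = -139 min
-139 = -1·1440 + 1301; 1301 = 21·60 + 41 → 21:41, 2021-02-06 - 1 day = 2021-02-05
→ 2021-02-05 21:41 SSN

2021-02-05 21:41 SSN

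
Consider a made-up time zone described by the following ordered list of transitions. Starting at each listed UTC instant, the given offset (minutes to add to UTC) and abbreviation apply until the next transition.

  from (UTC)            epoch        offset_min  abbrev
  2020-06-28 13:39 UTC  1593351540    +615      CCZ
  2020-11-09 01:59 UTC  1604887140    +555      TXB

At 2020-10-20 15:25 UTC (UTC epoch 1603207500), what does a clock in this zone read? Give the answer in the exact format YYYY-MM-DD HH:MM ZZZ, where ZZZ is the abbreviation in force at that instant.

2020-10-21 01:40 CCZ

Query: 2020-10-20 15:25 UTC
Rule 1/2 (CCZ, +10:15): 2020-06-28 13:39 UTC ≤ query < 2020-11-09 01:59 UTC
15·60 + 25 + 615 = 1540 min
1540 = 1·1440 + 100; 100 = 1·60 + 40 → 01:40, 2020-10-20 + 1 day = 2020-10-21
→ 2020-10-21 01:40 CCZ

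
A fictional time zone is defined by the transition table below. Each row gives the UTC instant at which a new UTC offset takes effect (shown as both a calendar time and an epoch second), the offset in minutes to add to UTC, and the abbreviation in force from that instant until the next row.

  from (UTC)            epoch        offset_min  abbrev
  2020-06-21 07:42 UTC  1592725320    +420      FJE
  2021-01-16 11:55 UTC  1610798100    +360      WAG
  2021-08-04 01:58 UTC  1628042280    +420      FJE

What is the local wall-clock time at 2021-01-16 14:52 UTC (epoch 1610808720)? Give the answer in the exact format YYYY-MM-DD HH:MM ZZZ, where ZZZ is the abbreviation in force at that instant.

Query: 2021-01-16 14:52 UTC
Rule 2/3 (WAG, +06:00): 2021-01-16 11:55 UTC ≤ query < 2021-08-04 01:58 UTC
14·60 + 52 + 360 = 1252 min
1252 = 0·1440 + 1252; 1252 = 20·60 + 52 → 20:52, same day
→ 2021-01-16 20:52 WAG

2021-01-16 20:52 WAG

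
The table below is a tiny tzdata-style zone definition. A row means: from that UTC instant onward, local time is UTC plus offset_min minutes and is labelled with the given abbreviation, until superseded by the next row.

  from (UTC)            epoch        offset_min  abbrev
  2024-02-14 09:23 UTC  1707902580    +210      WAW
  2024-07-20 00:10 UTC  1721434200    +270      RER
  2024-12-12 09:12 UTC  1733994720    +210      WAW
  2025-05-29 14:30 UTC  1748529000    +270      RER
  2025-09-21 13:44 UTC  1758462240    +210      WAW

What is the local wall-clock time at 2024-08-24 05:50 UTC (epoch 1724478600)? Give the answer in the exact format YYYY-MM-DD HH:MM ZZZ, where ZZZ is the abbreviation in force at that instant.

Query: 2024-08-24 05:50 UTC
Rule 2/5 (RER, +04:30): 2024-07-20 00:10 UTC ≤ query < 2024-12-12 09:12 UTC
5·60 + 50 + 270 = 620 min
620 = 0·1440 + 620; 620 = 10·60 + 20 → 10:20, same day
→ 2024-08-24 10:20 RER

2024-08-24 10:20 RER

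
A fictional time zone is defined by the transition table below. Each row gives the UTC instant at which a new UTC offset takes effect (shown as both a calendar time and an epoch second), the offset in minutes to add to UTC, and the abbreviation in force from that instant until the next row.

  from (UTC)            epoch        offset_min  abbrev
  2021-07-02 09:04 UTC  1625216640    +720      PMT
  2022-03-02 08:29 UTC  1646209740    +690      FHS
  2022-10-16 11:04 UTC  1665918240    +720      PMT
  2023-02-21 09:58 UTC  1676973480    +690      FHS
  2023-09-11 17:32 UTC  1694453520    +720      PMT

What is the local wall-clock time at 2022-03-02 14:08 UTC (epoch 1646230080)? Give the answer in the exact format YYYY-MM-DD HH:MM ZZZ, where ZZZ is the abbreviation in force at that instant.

Query: 2022-03-02 14:08 UTC
Rule 2/5 (FHS, +11:30): 2022-03-02 08:29 UTC ≤ query < 2022-10-16 11:04 UTC
14·60 + 8 + 690 = 1538 min
1538 = 1·1440 + 98; 98 = 1·60 + 38 → 01:38, 2022-03-02 + 1 day = 2022-03-03
→ 2022-03-03 01:38 FHS

2022-03-03 01:38 FHS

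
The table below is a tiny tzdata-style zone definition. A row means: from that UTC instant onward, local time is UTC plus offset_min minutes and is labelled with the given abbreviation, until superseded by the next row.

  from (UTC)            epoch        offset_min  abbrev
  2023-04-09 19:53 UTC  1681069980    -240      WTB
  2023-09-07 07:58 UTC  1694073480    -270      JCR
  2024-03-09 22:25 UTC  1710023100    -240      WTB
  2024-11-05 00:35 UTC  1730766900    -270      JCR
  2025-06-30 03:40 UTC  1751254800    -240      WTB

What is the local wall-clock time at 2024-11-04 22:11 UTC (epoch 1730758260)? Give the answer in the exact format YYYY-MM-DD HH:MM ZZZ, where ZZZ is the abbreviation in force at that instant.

2024-11-04 18:11 WTB

Query: 2024-11-04 22:11 UTC
Rule 3/5 (WTB, -04:00): 2024-03-09 22:25 UTC ≤ query < 2024-11-05 00:35 UTC
22·60 + 11 - 240 = 1091 min
1091 = 0·1440 + 1091; 1091 = 18·60 + 11 → 18:11, same day
→ 2024-11-04 18:11 WTB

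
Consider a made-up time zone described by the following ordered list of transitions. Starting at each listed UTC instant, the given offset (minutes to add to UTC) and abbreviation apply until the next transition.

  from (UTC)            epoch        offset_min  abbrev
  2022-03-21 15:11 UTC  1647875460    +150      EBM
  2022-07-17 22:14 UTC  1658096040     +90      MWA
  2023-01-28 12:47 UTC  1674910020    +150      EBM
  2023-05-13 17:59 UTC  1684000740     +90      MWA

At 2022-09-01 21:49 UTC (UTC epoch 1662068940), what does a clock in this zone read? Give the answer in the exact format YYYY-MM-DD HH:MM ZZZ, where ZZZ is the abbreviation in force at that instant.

2022-09-01 23:19 MWA

Query: 2022-09-01 21:49 UTC
Rule 2/4 (MWA, +01:30): 2022-07-17 22:14 UTC ≤ query < 2023-01-28 12:47 UTC
21·60 + 49 + 90 = 1399 min
1399 = 0·1440 + 1399; 1399 = 23·60 + 19 → 23:19, same day
→ 2022-09-01 23:19 MWA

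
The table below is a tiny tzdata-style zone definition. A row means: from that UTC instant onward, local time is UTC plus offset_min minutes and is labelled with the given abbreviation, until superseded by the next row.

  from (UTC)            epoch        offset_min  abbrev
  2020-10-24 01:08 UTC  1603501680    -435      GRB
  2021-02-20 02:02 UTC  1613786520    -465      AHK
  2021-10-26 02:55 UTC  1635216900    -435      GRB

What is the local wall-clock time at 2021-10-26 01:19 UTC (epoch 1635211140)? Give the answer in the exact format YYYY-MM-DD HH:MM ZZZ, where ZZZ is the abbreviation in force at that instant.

2021-10-25 17:34 AHK

Query: 2021-10-26 01:19 UTC
Rule 2/3 (AHK, -07:45): 2021-02-20 02:02 UTC ≤ query < 2021-10-26 02:55 UTC
1·60 + 19 - 465 = -386 min
-386 = -1·1440 + 1054; 1054 = 17·60 + 34 → 17:34, 2021-10-26 - 1 day = 2021-10-25
→ 2021-10-25 17:34 AHK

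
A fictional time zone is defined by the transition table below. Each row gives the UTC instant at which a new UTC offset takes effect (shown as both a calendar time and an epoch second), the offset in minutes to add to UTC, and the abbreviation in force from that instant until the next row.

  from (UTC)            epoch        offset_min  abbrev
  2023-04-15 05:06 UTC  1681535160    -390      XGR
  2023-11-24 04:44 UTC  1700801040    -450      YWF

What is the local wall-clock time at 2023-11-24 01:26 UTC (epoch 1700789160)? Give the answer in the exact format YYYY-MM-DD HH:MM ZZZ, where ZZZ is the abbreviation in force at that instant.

Query: 2023-11-24 01:26 UTC
Rule 1/2 (XGR, -06:30): 2023-04-15 05:06 UTC ≤ query < 2023-11-24 04:44 UTC
1·60 + 26 - 390 = -304 min
-304 = -1·1440 + 1136; 1136 = 18·60 + 56 → 18:56, 2023-11-24 - 1 day = 2023-11-23
→ 2023-11-23 18:56 XGR

2023-11-23 18:56 XGR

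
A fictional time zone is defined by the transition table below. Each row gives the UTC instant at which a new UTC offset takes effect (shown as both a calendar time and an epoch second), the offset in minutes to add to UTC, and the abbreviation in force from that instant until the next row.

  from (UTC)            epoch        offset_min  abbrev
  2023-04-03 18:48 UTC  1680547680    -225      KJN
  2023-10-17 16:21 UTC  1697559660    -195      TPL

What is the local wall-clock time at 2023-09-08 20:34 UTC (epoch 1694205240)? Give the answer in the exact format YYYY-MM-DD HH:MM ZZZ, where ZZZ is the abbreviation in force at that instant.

2023-09-08 16:49 KJN

Query: 2023-09-08 20:34 UTC
Rule 1/2 (KJN, -03:45): 2023-04-03 18:48 UTC ≤ query < 2023-10-17 16:21 UTC
20·60 + 34 - 225 = 1009 min
1009 = 0·1440 + 1009; 1009 = 16·60 + 49 → 16:49, same day
→ 2023-09-08 16:49 KJN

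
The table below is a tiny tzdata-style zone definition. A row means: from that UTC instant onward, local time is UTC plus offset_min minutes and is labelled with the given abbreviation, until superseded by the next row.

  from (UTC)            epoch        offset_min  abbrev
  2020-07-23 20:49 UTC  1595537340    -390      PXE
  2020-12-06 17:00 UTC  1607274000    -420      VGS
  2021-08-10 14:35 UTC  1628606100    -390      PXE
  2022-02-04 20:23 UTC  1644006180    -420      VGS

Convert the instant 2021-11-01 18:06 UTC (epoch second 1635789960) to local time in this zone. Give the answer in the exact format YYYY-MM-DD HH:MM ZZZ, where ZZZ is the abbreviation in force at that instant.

2021-11-01 11:36 PXE

Query: 2021-11-01 18:06 UTC
Rule 3/4 (PXE, -06:30): 2021-08-10 14:35 UTC ≤ query < 2022-02-04 20:23 UTC
18·60 + 6 - 390 = 696 min
696 = 0·1440 + 696; 696 = 11·60 + 36 → 11:36, same day
→ 2021-11-01 11:36 PXE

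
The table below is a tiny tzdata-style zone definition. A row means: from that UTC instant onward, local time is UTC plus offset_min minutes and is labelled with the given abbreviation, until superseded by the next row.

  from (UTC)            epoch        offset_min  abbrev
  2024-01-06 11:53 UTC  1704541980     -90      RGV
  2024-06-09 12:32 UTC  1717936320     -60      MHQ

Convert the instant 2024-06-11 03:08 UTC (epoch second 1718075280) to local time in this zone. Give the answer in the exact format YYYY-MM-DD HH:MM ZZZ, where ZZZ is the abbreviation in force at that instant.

2024-06-11 02:08 MHQ

Query: 2024-06-11 03:08 UTC
Rule 2/2 (MHQ, -01:00): 2024-06-09 12:32 UTC ≤ query < +∞
3·60 + 8 - 60 = 128 min
128 = 0·1440 + 128; 128 = 2·60 + 8 → 02:08, same day
→ 2024-06-11 02:08 MHQ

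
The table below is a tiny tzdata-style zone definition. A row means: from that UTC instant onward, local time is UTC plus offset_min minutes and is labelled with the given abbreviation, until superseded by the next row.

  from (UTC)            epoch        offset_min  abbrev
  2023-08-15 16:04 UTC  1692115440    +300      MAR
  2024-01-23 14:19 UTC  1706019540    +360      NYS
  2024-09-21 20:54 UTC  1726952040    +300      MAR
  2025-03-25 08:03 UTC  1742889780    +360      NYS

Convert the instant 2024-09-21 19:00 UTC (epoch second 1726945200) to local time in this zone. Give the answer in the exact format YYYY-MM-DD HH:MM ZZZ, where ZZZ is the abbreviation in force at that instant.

2024-09-22 01:00 NYS

Query: 2024-09-21 19:00 UTC
Rule 2/4 (NYS, +06:00): 2024-01-23 14:19 UTC ≤ query < 2024-09-21 20:54 UTC
19·60 + 0 + 360 = 1500 min
1500 = 1·1440 + 60; 60 = 1·60 + 0 → 01:00, 2024-09-21 + 1 day = 2024-09-22
→ 2024-09-22 01:00 NYS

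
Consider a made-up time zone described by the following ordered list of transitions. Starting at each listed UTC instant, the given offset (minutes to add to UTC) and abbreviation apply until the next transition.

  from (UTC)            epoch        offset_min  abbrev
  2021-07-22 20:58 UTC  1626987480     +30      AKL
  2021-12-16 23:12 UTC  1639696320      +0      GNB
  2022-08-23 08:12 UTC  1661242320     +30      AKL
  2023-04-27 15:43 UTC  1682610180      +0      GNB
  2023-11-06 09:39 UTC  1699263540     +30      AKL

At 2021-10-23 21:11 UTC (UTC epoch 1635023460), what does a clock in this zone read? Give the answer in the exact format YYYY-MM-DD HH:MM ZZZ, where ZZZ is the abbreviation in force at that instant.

Query: 2021-10-23 21:11 UTC
Rule 1/5 (AKL, +00:30): 2021-07-22 20:58 UTC ≤ query < 2021-12-16 23:12 UTC
21·60 + 11 + 30 = 1301 min
1301 = 0·1440 + 1301; 1301 = 21·60 + 41 → 21:41, same day
→ 2021-10-23 21:41 AKL

2021-10-23 21:41 AKL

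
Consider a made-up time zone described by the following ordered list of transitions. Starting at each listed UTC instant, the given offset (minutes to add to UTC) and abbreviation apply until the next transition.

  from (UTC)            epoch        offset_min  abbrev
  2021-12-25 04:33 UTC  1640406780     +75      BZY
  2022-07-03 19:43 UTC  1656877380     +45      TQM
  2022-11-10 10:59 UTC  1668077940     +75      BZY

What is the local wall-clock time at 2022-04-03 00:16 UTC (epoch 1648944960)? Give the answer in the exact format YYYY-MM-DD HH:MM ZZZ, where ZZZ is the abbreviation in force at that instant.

Query: 2022-04-03 00:16 UTC
Rule 1/3 (BZY, +01:15): 2021-12-25 04:33 UTC ≤ query < 2022-07-03 19:43 UTC
0·60 + 16 + 75 = 91 min
91 = 0·1440 + 91; 91 = 1·60 + 31 → 01:31, same day
→ 2022-04-03 01:31 BZY

2022-04-03 01:31 BZY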